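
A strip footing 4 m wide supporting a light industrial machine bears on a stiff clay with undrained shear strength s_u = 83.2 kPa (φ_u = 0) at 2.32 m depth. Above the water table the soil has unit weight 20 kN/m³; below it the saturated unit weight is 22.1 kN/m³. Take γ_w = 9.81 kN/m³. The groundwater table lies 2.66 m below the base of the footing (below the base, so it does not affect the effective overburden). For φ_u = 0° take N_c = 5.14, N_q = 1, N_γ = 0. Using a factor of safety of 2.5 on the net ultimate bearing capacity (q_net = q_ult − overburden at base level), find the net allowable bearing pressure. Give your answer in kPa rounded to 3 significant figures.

q_all(net) ≈ 171 kPa

q = γ·D_f = 20 × 2.32 = 46.4 kPa.
c·N_c = 83.2 × 5.14 = 427.65 kPa
q·N_q = 46.4 × 1 = 46.4 kPa
q_ult = 427.65 + 46.4 = 474.05 kPa.
q_net = 474.05 − 46.4 = 427.65 kPa.
q_all(net) = 427.65 / 2.5 = 171.06 kPa.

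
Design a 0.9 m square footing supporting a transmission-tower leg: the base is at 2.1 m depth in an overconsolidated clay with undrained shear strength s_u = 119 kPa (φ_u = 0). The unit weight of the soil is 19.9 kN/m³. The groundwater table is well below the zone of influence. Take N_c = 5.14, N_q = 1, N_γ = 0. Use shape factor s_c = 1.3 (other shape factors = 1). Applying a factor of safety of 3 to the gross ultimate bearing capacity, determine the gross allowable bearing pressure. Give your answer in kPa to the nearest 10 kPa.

Effective surcharge at the founding depth q = γ·D_f = 19.9 × 2.1 = 41.79 kPa.
q_ult = c·N_c·s_c + q·N_q
     = 119 × 5.14 × 1.3 + 41.79 × 1
     = 795.16 + 41.79 = 836.95 kPa.
q_all = q_ult / FS = 836.95 / 3 = 278.98 kPa.

q_all ≈ 280 kPa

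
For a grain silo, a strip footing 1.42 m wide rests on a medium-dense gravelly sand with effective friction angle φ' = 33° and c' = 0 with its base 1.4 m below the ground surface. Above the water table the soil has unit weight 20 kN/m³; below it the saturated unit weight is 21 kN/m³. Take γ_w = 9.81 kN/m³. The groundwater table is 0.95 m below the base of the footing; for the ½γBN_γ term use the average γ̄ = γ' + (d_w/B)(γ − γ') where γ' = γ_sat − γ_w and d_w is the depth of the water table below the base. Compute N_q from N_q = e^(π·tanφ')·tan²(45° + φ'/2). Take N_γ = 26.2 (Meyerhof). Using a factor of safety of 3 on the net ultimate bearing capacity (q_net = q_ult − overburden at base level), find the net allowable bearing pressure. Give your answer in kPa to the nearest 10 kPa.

N_q = e^(π·tan33°)·tan²(61.5°) = 26.09.
Overburden at base level: q = 20 × 1.4 = 28 kPa.
The water table is 0.95 m below the base (< B = 1.42 m), so the ½γBN_γ term uses γ̄ = γ' + (d_w/B)(γ − γ') = 11.19 + (0.95/1.42)(20 − 11.19) = 17.084 kN/m³.
Surcharge term q·N_q = 28 × 26.092 = 730.58 kPa; self-weight term 0.5·γ·B·N_γ = 0.5 × 17.084 × 1.42 × 26.2 = 317.8 kPa.
q_ult = 730.58 + 317.8 = 1048.4 kPa.
q_net = 1048.4 − 28 = 1020.4 kPa.
q_all(net) = 1020.4 / 3 = 340.12 kPa.

q_all(net) ≈ 340 kPa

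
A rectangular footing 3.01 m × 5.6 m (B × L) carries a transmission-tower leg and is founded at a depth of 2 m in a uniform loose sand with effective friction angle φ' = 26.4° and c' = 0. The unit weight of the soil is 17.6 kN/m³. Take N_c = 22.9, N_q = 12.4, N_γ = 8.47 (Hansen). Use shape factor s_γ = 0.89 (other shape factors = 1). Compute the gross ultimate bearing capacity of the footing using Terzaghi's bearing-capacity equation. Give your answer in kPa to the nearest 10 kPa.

q_ult ≈ 640 kPa

q = γ·D_f = 17.6 × 2 = 35.2 kPa.
q·N_q = 35.2 × 12.4 = 436.48 kPa
0.5·γ·B·N_γ·s_γ = 0.5 × 17.6 × 3.01 × 8.47 × 0.89 = 199.67 kPa
q_ult = 436.48 + 199.67 = 636.15 kPa.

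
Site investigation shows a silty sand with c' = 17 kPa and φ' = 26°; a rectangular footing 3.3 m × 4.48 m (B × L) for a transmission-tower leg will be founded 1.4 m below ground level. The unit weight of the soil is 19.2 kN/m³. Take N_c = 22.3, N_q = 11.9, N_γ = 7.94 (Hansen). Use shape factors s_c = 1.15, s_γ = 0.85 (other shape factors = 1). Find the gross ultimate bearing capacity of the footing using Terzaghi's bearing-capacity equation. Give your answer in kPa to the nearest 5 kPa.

q_ult ≈ 970 kPa

Overburden at base level: q = 19.2 × 1.4 = 26.88 kPa.
Cohesion term c·N_c·s_c = 17 × 22.3 × 1.15 = 435.96 kPa; surcharge term q·N_q = 26.88 × 11.9 = 319.87 kPa; self-weight term 0.5·γ·B·N_γ·s_γ = 0.5 × 19.2 × 3.3 × 7.94 × 0.85 = 213.81 kPa.
q_ult = 435.96 + 319.87 + 213.81 = 969.65 kPa.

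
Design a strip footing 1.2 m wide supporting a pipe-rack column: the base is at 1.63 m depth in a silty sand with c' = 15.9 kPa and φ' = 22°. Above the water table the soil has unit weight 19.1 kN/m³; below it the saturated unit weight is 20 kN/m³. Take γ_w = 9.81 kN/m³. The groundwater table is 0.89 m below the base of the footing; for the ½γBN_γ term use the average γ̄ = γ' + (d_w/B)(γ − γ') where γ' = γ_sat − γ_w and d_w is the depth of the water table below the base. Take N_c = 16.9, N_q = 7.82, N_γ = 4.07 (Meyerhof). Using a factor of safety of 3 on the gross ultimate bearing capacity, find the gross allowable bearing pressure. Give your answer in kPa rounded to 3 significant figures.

Effective surcharge at the founding depth q = γ·D_f = 19.1 × 1.63 = 31.133 kPa.
With d_w = 0.89 m < B, γ̄ = 10.19 + (0.89/1.2) × (19.1 − 10.19) = 16.798 kN/m³.
q_ult = c·N_c + q·N_q + 0.5·γ·B·N_γ
     = 15.9 × 16.9 + 31.133 × 7.82 + 0.5 × 16.798 × 1.2 × 4.07
     = 268.71 + 243.46 + 41.021 = 553.19 kPa.
q_all = 553.19 / 3 = 184.4 kPa.

q_all ≈ 184 kPa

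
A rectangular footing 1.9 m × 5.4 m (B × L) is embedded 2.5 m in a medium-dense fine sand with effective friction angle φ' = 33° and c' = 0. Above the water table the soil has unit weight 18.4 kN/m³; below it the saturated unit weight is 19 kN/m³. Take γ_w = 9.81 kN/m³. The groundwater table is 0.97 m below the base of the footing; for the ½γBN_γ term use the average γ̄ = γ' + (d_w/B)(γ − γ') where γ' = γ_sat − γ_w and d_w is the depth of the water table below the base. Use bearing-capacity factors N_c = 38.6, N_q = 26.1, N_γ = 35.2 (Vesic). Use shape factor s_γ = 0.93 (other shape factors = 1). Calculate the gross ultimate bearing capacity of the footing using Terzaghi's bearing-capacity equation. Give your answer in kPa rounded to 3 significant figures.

Effective surcharge at the founding depth q = γ·D_f = 18.4 × 2.5 = 46 kPa.
With d_w = 0.97 m < B, γ̄ = 9.19 + (0.97/1.9) × (18.4 − 9.19) = 13.892 kN/m³.
q_ult = q·N_q + 0.5·γ·B·N_γ·s_γ
     = 46 × 26.1 + 0.5 × 13.892 × 1.9 × 35.2 × 0.93
     = 1200.6 + 432.03 = 1632.6 kPa.

q_ult ≈ 1630 kPa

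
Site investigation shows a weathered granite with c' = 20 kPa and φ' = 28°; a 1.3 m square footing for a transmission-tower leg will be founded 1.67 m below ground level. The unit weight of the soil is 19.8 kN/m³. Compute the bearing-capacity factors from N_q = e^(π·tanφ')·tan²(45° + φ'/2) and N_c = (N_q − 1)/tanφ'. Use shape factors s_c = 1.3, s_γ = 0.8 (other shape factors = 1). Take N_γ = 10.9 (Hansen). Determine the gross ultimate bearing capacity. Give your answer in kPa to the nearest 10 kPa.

q_ult ≈ 1270 kPa

tan28° = 0.5317, so N_q = e^(π×0.5317)·tan²(59°) = 5.314 × 2.77 = 14.72.
N_c = (14.72 − 1)/tan28° = 25.8.
Effective surcharge at the founding depth q = γ·D_f = 19.8 × 1.67 = 33.066 kPa.
q_ult = c·N_c·s_c + q·N_q + 0.5·γ·B·N_γ·s_γ
     = 20 × 25.803 × 1.3 + 33.066 × 14.72 + 0.5 × 19.8 × 1.3 × 10.9 × 0.8
     = 670.89 + 486.73 + 112.23 = 1269.8 kPa.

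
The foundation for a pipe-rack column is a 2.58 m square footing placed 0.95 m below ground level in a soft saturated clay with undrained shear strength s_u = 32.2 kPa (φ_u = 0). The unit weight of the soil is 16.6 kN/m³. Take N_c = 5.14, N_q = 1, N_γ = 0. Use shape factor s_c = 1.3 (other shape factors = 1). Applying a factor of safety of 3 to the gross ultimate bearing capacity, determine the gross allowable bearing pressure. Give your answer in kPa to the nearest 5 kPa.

Overburden at base level: q = 16.6 × 0.95 = 15.77 kPa.
Cohesion term c·N_c·s_c = 32.2 × 5.14 × 1.3 = 215.16 kPa; surcharge term q·N_q = 15.77 × 1 = 15.77 kPa.
q_ult = 215.16 + 15.77 = 230.93 kPa.
q_all = q_ult / FS = 230.93 / 3 = 76.977 kPa.

q_all ≈ 75 kPa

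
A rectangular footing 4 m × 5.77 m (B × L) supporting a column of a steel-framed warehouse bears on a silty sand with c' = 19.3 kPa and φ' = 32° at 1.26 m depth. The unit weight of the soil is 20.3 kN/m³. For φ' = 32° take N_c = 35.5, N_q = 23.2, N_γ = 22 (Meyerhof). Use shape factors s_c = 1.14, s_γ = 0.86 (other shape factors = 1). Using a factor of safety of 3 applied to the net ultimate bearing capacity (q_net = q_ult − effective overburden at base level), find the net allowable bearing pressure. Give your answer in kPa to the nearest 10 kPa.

q = γ·D_f = 20.3 × 1.26 = 25.578 kPa.
c·N_c·s_c = 19.3 × 35.5 × 1.14 = 781.07 kPa
q·N_q = 25.578 × 23.2 = 593.41 kPa
0.5·γ·B·N_γ·s_γ = 0.5 × 20.3 × 4 × 22 × 0.86 = 768.15 kPa
q_ult = 781.07 + 593.41 + 768.15 = 2142.6 kPa.
Net ultimate: q_net = 2142.6 − 25.578 = 2117.1 kPa.
q_all(net) = 2117.1 / 3 = 705.68 kPa.

q_all(net) ≈ 710 kPa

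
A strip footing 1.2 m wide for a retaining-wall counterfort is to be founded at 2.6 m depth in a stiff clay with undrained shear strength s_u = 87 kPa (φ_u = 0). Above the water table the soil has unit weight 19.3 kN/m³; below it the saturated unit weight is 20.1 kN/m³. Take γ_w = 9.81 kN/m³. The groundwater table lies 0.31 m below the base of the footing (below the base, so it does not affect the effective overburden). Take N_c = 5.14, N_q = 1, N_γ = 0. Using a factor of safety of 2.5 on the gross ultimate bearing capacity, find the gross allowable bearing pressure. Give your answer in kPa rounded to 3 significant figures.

q_all ≈ 199 kPa

Overburden at base level: q = 19.3 × 2.6 = 50.18 kPa.
Cohesion term c·N_c = 87 × 5.14 = 447.18 kPa; surcharge term q·N_q = 50.18 × 1 = 50.18 kPa.
q_ult = 447.18 + 50.18 = 497.36 kPa.
q_all = 497.36 / 2.5 = 198.94 kPa.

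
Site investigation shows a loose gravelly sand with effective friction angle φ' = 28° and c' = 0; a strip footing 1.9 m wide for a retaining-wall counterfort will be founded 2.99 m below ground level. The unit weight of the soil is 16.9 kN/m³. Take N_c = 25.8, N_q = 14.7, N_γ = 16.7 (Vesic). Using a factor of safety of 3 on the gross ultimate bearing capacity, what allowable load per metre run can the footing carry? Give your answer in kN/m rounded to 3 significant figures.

Overburden at base level: q = 16.9 × 2.99 = 50.531 kPa.
Surcharge term q·N_q = 50.531 × 14.7 = 742.81 kPa; self-weight term 0.5·γ·B·N_γ = 0.5 × 16.9 × 1.9 × 16.7 = 268.12 kPa.
q_ult = 742.81 + 268.12 = 1010.9 kPa.
Gross allowable pressure q_all = 1010.9 / 3 = 336.97 kPa.
Allowable wall load = q_all × B = 336.97 × 1.9 = 640.25 kN per metre run.

≈ 640 kN/m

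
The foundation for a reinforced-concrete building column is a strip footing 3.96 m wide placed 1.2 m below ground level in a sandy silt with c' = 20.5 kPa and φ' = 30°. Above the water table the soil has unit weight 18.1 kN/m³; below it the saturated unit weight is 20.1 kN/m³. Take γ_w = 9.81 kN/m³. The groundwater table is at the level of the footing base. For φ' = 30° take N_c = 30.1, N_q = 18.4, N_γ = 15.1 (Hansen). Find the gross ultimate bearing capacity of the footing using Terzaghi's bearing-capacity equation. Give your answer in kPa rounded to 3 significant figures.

Effective surcharge at the founding depth q = γ·D_f = 18.1 × 1.2 = 21.72 kPa.
The water table coincides with the base, so in the self-weight term γ → γ' = 10.29 kN/m³.
q_ult = c·N_c + q·N_q + 0.5·γ·B·N_γ
     = 20.5 × 30.1 + 21.72 × 18.4 + 0.5 × 10.29 × 3.96 × 15.1
     = 617.05 + 399.65 + 307.65 = 1324.3 kPa.

q_ult ≈ 1320 kPa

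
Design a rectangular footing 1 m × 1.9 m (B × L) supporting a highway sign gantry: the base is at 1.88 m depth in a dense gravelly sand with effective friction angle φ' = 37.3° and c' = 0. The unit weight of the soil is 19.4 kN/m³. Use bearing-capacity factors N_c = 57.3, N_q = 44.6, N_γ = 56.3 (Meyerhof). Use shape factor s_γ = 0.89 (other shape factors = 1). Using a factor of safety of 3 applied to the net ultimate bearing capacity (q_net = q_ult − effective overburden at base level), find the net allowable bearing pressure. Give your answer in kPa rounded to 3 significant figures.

Overburden at base level: q = 19.4 × 1.88 = 36.472 kPa.
Surcharge term q·N_q = 36.472 × 44.6 = 1626.7 kPa; self-weight term 0.5·γ·B·N_γ·s_γ = 0.5 × 19.4 × 1 × 56.3 × 0.89 = 486.04 kPa.
q_ult = 1626.7 + 486.04 = 2112.7 kPa.
Net ultimate: q_net = 2112.7 − 36.472 = 2076.2 kPa.
q_all(net) = 2076.2 / 3 = 692.07 kPa.

q_all(net) ≈ 692 kPa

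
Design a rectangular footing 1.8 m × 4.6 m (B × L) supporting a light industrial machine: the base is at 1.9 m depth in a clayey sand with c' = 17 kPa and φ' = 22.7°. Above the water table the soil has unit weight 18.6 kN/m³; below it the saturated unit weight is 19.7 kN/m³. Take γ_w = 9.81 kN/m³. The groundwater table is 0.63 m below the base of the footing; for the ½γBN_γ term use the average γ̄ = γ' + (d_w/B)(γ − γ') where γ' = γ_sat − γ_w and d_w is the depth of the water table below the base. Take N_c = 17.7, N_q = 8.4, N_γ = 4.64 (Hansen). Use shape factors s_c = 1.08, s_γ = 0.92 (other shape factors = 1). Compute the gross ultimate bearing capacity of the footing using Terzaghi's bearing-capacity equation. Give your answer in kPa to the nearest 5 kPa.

Overburden at base level: q = 18.6 × 1.9 = 35.34 kPa.
The water table is 0.63 m below the base (< B = 1.8 m), so the ½γBN_γ term uses γ̄ = γ' + (d_w/B)(γ − γ') = 9.89 + (0.63/1.8)(18.6 − 9.89) = 12.938 kN/m³.
Cohesion term c·N_c·s_c = 17 × 17.7 × 1.08 = 324.97 kPa; surcharge term q·N_q = 35.34 × 8.4 = 296.86 kPa; self-weight term 0.5·γ·B·N_γ·s_γ = 0.5 × 12.938 × 1.8 × 4.64 × 0.92 = 49.709 kPa.
q_ult = 324.97 + 296.86 + 49.709 = 671.54 kPa.

q_ult ≈ 670 kPa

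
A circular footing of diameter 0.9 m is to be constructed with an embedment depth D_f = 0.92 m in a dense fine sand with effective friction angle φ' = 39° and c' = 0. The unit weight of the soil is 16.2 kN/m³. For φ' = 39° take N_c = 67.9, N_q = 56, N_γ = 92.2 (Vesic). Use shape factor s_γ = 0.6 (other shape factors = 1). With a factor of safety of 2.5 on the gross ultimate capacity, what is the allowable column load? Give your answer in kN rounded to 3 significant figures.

Overburden at base level: q = 16.2 × 0.92 = 14.904 kPa.
Surcharge term q·N_q = 14.904 × 56 = 834.62 kPa; self-weight term 0.5·γ·B·N_γ·s_γ = 0.5 × 16.2 × 0.9 × 92.2 × 0.6 = 403.28 kPa.
q_ult = 834.62 + 403.28 = 1237.9 kPa.
Gross allowable pressure q_all = 1237.9 / 2.5 = 495.16 kPa.
Footing area = 0.6362 m², so allowable column load = 495.16 × 0.6362 = 315.02 kN.

P_all ≈ 315 kN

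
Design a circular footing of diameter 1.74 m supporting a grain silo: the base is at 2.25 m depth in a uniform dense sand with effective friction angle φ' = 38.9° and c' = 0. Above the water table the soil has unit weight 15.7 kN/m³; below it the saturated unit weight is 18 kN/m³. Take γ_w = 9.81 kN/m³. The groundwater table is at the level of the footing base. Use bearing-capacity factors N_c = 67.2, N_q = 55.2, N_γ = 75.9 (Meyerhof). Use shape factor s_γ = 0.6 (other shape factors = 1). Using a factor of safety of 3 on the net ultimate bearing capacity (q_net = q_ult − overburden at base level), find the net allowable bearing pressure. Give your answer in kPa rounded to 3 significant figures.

q_all(net) ≈ 746 kPa

q = γ·D_f = 15.7 × 2.25 = 35.325 kPa.
For the ½γBN_γ term take γ' = 18 − 9.81 = 8.19 kN/m³ (soil below base is submerged).
q·N_q = 35.325 × 55.2 = 1949.9 kPa
0.5·γ·B·N_γ·s_γ = 0.5 × 8.19 × 1.74 × 75.9 × 0.6 = 324.49 kPa
q_ult = 1949.9 + 324.49 = 2274.4 kPa.
q_net = 2274.4 − 35.325 = 2239.1 kPa.
q_all(net) = 2239.1 / 3 = 746.37 kPa.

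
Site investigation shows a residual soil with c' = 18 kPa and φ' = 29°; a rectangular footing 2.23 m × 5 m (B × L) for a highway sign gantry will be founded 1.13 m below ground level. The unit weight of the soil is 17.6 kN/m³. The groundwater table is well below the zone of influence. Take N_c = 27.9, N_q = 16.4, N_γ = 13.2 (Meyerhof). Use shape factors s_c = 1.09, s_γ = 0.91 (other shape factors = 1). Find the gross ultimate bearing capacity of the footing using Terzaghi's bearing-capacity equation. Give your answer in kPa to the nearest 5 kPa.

Overburden at base level: q = 17.6 × 1.13 = 19.888 kPa.
Cohesion term c·N_c·s_c = 18 × 27.9 × 1.09 = 547.4 kPa; surcharge term q·N_q = 19.888 × 16.4 = 326.16 kPa; self-weight term 0.5·γ·B·N_γ·s_γ = 0.5 × 17.6 × 2.23 × 13.2 × 0.91 = 235.72 kPa.
q_ult = 547.4 + 326.16 + 235.72 = 1109.3 kPa.

q_ult ≈ 1110 kPa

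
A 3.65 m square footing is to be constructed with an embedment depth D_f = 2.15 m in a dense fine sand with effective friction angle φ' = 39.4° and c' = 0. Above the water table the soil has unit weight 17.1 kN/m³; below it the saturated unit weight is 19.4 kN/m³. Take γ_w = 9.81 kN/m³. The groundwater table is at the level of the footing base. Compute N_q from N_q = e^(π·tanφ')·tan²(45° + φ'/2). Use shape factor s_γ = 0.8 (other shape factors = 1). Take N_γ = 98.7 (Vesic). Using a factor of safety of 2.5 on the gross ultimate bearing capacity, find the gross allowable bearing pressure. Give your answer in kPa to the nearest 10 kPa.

N_q = e^(π·tan39.4°)·tan²(64.7°) = 59.09.
Overburden at base level: q = 17.1 × 2.15 = 36.765 kPa.
Below the base the soil is submerged, so the ½γBN_γ term uses γ' = 19.4 − 9.81 = 9.59 kN/m³.
Surcharge term q·N_q = 36.765 × 59.094 = 2172.6 kPa; self-weight term 0.5·γ·B·N_γ·s_γ = 0.5 × 9.59 × 3.65 × 98.7 × 0.8 = 1381.9 kPa.
q_ult = 2172.6 + 1381.9 = 3554.5 kPa.
q_all = 3554.5 / 2.5 = 1421.8 kPa.

q_all ≈ 1420 kPa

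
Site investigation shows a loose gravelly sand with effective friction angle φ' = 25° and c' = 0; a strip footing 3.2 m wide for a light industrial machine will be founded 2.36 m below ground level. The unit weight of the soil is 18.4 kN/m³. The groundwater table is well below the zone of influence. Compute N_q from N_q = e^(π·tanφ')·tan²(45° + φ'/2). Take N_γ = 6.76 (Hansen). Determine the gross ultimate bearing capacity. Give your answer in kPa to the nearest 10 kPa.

tan25° = 0.4663, so N_q = e^(π×0.4663)·tan²(57.5°) = 4.327 × 2.464 = 10.66.
Effective surcharge at the founding depth q = γ·D_f = 18.4 × 2.36 = 43.424 kPa.
q_ult = q·N_q + 0.5·γ·B·N_γ
     = 43.424 × 10.662 + 0.5 × 18.4 × 3.2 × 6.76
     = 462.99 + 199.01 = 662.01 kPa.

q_ult ≈ 660 kPa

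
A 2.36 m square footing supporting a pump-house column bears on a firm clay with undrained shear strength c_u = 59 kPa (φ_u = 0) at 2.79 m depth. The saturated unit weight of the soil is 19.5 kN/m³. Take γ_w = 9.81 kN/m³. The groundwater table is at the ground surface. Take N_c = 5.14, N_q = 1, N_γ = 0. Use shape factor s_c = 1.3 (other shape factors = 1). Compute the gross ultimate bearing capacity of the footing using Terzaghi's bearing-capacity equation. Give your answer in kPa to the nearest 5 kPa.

q_ult ≈ 420 kPa

Water table at ground surface, so effective unit weight γ' = 19.5 − 9.81 = 9.69 kN/m³ is used throughout; overburden q = 9.69 × 2.79 = 27.035 kPa.
Cohesion term c·N_c·s_c = 59 × 5.14 × 1.3 = 394.24 kPa; surcharge term q·N_q = 27.035 × 1 = 27.035 kPa.
q_ult = 394.24 + 27.035 = 421.27 kPa.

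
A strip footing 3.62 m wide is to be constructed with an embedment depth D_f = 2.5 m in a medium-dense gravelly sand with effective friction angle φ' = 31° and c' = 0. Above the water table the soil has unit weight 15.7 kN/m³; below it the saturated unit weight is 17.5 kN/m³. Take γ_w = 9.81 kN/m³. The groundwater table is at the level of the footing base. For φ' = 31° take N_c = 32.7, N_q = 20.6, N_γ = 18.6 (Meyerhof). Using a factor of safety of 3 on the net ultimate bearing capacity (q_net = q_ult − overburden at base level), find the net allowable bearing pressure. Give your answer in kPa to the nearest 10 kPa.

q_all(net) ≈ 340 kPa

Effective surcharge at the founding depth q = γ·D_f = 15.7 × 2.5 = 39.25 kPa.
The water table coincides with the base, so in the self-weight term γ → γ' = 7.69 kN/m³.
q_ult = q·N_q + 0.5·γ·B·N_γ
     = 39.25 × 20.6 + 0.5 × 7.69 × 3.62 × 18.6
     = 808.55 + 258.89 = 1067.4 kPa.
q_net = 1067.4 − 39.25 = 1028.2 kPa.
q_all(net) = 1028.2 / 3 = 342.73 kPa.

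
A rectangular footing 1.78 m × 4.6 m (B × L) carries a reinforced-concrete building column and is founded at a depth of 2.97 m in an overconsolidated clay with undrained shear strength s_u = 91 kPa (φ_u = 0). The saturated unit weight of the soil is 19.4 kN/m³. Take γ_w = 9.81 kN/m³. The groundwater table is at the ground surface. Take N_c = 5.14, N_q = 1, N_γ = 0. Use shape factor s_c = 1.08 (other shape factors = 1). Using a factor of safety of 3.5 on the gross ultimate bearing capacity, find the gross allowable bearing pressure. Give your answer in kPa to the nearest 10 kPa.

q_all ≈ 150 kPa

With the water table at the surface the whole profile is submerged: γ' = 19.4 − 9.81 = 9.59 kN/m³, so q = γ'·D_f = 28.482 kPa.
q_ult = c·N_c·s_c + q·N_q
     = 91 × 5.14 × 1.08 + 28.482 × 1
     = 505.16 + 28.482 = 533.64 kPa.
q_all = 533.64 / 3.5 = 152.47 kPa.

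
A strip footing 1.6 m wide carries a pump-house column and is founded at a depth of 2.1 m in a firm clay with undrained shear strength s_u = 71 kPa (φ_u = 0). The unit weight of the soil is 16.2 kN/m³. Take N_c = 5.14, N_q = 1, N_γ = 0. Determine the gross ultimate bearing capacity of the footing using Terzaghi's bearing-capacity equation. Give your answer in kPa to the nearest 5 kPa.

q_ult ≈ 400 kPa

Overburden at base level: q = 16.2 × 2.1 = 34.02 kPa.
Cohesion term c·N_c = 71 × 5.14 = 364.94 kPa; surcharge term q·N_q = 34.02 × 1 = 34.02 kPa.
q_ult = 364.94 + 34.02 = 398.96 kPa.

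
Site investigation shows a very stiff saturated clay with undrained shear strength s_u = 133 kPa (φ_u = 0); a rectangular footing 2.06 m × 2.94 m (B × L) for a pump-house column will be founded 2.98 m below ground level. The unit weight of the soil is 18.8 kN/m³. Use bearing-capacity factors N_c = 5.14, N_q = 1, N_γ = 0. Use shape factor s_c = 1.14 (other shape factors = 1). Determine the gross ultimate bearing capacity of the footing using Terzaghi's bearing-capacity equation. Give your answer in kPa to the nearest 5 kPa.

Overburden at base level: q = 18.8 × 2.98 = 56.024 kPa.
Cohesion term c·N_c·s_c = 133 × 5.14 × 1.14 = 779.33 kPa; surcharge term q·N_q = 56.024 × 1 = 56.024 kPa.
q_ult = 779.33 + 56.024 = 835.35 kPa.

q_ult ≈ 835 kPa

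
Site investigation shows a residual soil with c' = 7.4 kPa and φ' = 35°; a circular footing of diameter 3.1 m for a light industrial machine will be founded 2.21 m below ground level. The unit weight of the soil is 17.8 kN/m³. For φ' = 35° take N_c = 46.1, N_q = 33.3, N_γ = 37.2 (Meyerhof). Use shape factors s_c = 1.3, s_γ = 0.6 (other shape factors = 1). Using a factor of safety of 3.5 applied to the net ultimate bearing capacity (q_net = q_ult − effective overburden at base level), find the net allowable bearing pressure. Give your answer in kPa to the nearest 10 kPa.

q = γ·D_f = 17.8 × 2.21 = 39.338 kPa.
c·N_c·s_c = 7.4 × 46.1 × 1.3 = 443.48 kPa
q·N_q = 39.338 × 33.3 = 1310 kPa
0.5·γ·B·N_γ·s_γ = 0.5 × 17.8 × 3.1 × 37.2 × 0.6 = 615.81 kPa
q_ult = 443.48 + 1310 + 615.81 = 2369.2 kPa.
Net ultimate: q_net = 2369.2 − 39.338 = 2329.9 kPa.
q_all(net) = 2329.9 / 3.5 = 665.69 kPa.

q_all(net) ≈ 670 kPa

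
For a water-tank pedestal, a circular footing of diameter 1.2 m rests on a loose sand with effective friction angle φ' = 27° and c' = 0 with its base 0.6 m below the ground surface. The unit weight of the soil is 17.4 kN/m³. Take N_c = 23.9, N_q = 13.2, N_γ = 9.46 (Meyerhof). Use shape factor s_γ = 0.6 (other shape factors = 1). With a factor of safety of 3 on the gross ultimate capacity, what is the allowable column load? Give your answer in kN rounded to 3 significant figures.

Overburden at base level: q = 17.4 × 0.6 = 10.44 kPa.
Surcharge term q·N_q = 10.44 × 13.2 = 137.81 kPa; self-weight term 0.5·γ·B·N_γ·s_γ = 0.5 × 17.4 × 1.2 × 9.46 × 0.6 = 59.257 kPa.
q_ult = 137.81 + 59.257 = 197.07 kPa.
Gross allowable pressure q_all = 197.07 / 3 = 65.688 kPa.
Footing area = 1.131 m², so allowable column load = 65.688 × 1.131 = 74.294 kN.

P_all ≈ 74.3 kN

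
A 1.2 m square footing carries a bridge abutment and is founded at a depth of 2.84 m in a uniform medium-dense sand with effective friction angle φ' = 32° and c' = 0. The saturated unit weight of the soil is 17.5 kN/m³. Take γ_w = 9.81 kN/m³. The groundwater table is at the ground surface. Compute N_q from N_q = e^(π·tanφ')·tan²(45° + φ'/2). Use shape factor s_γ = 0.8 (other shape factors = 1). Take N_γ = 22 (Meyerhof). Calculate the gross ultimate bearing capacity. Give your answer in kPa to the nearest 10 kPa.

q_ult ≈ 590 kPa

tan32° = 0.6249, so N_q = e^(π×0.6249)·tan²(61°) = 7.121 × 3.255 = 23.18.
Water table at ground surface, so effective unit weight γ' = 17.5 − 9.81 = 7.69 kN/m³ is used throughout; overburden q = 7.69 × 2.84 = 21.84 kPa; the same γ' applies in the ½γBN_γ term.
Surcharge term q·N_q = 21.84 × 23.177 = 506.17 kPa; self-weight term 0.5·γ·B·N_γ·s_γ = 0.5 × 7.69 × 1.2 × 22 × 0.8 = 81.206 kPa.
q_ult = 506.17 + 81.206 = 587.38 kPa.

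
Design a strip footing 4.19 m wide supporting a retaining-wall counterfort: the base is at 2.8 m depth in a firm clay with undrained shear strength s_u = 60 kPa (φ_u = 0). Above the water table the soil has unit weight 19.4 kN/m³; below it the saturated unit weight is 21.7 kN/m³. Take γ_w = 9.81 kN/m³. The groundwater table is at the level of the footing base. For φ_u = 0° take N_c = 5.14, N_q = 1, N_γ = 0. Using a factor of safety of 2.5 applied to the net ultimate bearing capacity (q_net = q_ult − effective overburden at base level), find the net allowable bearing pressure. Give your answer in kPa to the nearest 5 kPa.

Overburden at base level: q = 19.4 × 2.8 = 54.32 kPa.
Cohesion term c·N_c = 60 × 5.14 = 308.4 kPa; surcharge term q·N_q = 54.32 × 1 = 54.32 kPa.
q_ult = 308.4 + 54.32 = 362.72 kPa.
Net ultimate: q_net = 362.72 − 54.32 = 308.4 kPa.
q_all(net) = 308.4 / 2.5 = 123.36 kPa.

q_all(net) ≈ 125 kPa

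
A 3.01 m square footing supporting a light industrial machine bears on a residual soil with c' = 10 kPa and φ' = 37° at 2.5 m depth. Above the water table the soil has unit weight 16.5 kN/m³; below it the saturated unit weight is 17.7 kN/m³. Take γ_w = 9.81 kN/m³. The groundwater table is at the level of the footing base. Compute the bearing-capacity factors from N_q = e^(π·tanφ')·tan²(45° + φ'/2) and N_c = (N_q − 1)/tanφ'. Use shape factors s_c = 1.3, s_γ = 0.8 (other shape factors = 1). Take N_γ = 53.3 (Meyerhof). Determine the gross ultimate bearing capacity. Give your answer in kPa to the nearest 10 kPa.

q_ult ≈ 3000 kPa

tan37° = 0.7536, so N_q = e^(π×0.7536)·tan²(63.5°) = 10.669 × 4.023 = 42.92.
N_c = (42.92 − 1)/tan37° = 55.63.
q = γ·D_f = 16.5 × 2.5 = 41.25 kPa.
For the ½γBN_γ term take γ' = 17.7 − 9.81 = 7.89 kN/m³ (soil below base is submerged).
c·N_c·s_c = 10 × 55.63 × 1.3 = 723.18 kPa
q·N_q = 41.25 × 42.92 = 1770.4 kPa
0.5·γ·B·N_γ·s_γ = 0.5 × 7.89 × 3.01 × 53.3 × 0.8 = 506.33 kPa
q_ult = 723.18 + 1770.4 + 506.33 = 3000 kPa.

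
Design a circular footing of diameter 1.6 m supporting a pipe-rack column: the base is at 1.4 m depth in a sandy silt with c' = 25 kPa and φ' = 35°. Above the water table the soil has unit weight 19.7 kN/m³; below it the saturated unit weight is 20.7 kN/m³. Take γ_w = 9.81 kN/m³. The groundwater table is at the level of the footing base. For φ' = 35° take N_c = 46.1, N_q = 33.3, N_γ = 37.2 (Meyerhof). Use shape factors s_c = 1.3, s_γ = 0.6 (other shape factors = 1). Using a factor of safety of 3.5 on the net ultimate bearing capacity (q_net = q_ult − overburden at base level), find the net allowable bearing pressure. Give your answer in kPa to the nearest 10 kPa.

q_all(net) ≈ 740 kPa

Overburden at base level: q = 19.7 × 1.4 = 27.58 kPa.
Below the base the soil is submerged, so the ½γBN_γ term uses γ' = 20.7 − 9.81 = 10.89 kN/m³.
Cohesion term c·N_c·s_c = 25 × 46.1 × 1.3 = 1498.2 kPa; surcharge term q·N_q = 27.58 × 33.3 = 918.41 kPa; self-weight term 0.5·γ·B·N_γ·s_γ = 0.5 × 10.89 × 1.6 × 37.2 × 0.6 = 194.45 kPa.
q_ult = 1498.2 + 918.41 + 194.45 = 2611.1 kPa.
q_net = 2611.1 − 27.58 = 2583.5 kPa.
q_all(net) = 2583.5 / 3.5 = 738.15 kPa.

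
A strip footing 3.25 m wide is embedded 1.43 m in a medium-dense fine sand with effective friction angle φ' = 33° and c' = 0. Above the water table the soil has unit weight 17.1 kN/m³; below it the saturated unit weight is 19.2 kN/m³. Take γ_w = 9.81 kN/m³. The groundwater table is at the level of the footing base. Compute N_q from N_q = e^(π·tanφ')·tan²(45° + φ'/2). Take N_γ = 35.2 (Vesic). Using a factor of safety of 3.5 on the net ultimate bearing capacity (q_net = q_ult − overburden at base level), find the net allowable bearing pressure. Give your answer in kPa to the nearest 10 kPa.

N_q = e^(π·tan33°)·tan²(61.5°) = 26.09.
Overburden at base level: q = 17.1 × 1.43 = 24.453 kPa.
Below the base the soil is submerged, so the ½γBN_γ term uses γ' = 19.2 − 9.81 = 9.39 kN/m³.
Surcharge term q·N_q = 24.453 × 26.092 = 638.03 kPa; self-weight term 0.5·γ·B·N_γ = 0.5 × 9.39 × 3.25 × 35.2 = 537.11 kPa.
q_ult = 638.03 + 537.11 = 1175.1 kPa.
q_net = 1175.1 − 24.453 = 1150.7 kPa.
q_all(net) = 1150.7 / 3.5 = 328.77 kPa.

q_all(net) ≈ 330 kPa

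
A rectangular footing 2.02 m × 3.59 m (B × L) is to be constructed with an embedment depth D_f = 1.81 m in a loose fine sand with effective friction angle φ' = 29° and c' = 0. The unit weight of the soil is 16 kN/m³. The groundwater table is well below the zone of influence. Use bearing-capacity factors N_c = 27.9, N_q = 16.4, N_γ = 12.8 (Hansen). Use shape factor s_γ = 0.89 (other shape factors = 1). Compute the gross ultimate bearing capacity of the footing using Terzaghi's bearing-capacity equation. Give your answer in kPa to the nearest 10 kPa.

q = γ·D_f = 16 × 1.81 = 28.96 kPa.
q·N_q = 28.96 × 16.4 = 474.94 kPa
0.5·γ·B·N_γ·s_γ = 0.5 × 16 × 2.02 × 12.8 × 0.89 = 184.09 kPa
q_ult = 474.94 + 184.09 = 659.04 kPa.

q_ult ≈ 660 kPa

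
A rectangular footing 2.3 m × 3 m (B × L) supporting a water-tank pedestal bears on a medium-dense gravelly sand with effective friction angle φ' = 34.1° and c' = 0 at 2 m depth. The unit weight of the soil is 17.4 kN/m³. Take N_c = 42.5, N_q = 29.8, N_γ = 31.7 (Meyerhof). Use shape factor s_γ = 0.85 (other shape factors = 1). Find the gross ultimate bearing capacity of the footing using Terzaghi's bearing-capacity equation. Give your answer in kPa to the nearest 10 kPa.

q_ult ≈ 1580 kPa

q = γ·D_f = 17.4 × 2 = 34.8 kPa.
q·N_q = 34.8 × 29.8 = 1037 kPa
0.5·γ·B·N_γ·s_γ = 0.5 × 17.4 × 2.3 × 31.7 × 0.85 = 539.17 kPa
q_ult = 1037 + 539.17 = 1576.2 kPa.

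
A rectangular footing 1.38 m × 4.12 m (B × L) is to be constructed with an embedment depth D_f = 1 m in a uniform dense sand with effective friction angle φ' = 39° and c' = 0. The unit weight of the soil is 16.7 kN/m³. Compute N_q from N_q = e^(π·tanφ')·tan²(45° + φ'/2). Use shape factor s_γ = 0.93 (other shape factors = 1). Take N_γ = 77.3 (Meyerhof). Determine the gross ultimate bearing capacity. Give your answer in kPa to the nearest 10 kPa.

q_ult ≈ 1760 kPa

tan39° = 0.8098, so N_q = e^(π×0.8098)·tan²(64.5°) = 12.731 × 4.395 = 55.96.
q = γ·D_f = 16.7 × 1 = 16.7 kPa.
q·N_q = 16.7 × 55.957 = 934.49 kPa
0.5·γ·B·N_γ·s_γ = 0.5 × 16.7 × 1.38 × 77.3 × 0.93 = 828.38 kPa
q_ult = 934.49 + 828.38 = 1762.9 kPa.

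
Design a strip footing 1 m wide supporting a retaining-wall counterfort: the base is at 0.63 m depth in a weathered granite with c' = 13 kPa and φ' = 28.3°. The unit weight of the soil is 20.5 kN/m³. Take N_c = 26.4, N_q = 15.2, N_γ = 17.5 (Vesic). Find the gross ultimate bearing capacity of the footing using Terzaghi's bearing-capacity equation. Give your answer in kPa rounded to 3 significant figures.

q_ult ≈ 719 kPa

Effective surcharge at the founding depth q = γ·D_f = 20.5 × 0.63 = 12.915 kPa.
q_ult = c·N_c + q·N_q + 0.5·γ·B·N_γ
     = 13 × 26.4 + 12.915 × 15.2 + 0.5 × 20.5 × 1 × 17.5
     = 343.2 + 196.31 + 179.38 = 718.88 kPa.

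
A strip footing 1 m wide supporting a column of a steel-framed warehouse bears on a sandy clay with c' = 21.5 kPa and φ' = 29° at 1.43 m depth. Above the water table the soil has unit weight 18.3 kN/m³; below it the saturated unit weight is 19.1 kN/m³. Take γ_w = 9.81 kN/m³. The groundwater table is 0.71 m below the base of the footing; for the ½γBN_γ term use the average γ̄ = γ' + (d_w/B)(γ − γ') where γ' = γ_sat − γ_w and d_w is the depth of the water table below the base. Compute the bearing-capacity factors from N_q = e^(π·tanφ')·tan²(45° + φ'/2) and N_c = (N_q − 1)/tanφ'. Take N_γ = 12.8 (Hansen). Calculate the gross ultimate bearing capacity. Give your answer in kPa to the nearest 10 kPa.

q_ult ≈ 1130 kPa

tan29° = 0.5543, so N_q = e^(π×0.5543)·tan²(59.5°) = 5.705 × 2.882 = 16.44.
N_c = (16.44 − 1)/tan29° = 27.86.
Effective surcharge at the founding depth q = γ·D_f = 18.3 × 1.43 = 26.169 kPa.
With d_w = 0.71 m < B, γ̄ = 9.29 + (0.71/1) × (18.3 − 9.29) = 15.687 kN/m³.
q_ult = c·N_c + q·N_q + 0.5·γ·B·N_γ
     = 21.5 × 27.86 + 26.169 × 16.443 + 0.5 × 15.687 × 1 × 12.8
     = 599 + 430.3 + 100.4 = 1129.7 kPa.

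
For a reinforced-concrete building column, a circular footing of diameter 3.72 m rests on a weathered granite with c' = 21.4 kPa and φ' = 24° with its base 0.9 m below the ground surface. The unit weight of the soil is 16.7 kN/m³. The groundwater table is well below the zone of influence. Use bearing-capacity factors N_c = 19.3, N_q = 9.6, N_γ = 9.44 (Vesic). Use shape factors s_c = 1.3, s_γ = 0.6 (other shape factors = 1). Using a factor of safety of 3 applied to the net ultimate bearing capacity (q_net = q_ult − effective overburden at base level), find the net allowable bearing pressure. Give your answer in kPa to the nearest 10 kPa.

Overburden at base level: q = 16.7 × 0.9 = 15.03 kPa.
Cohesion term c·N_c·s_c = 21.4 × 19.3 × 1.3 = 536.93 kPa; surcharge term q·N_q = 15.03 × 9.6 = 144.29 kPa; self-weight term 0.5·γ·B·N_γ·s_γ = 0.5 × 16.7 × 3.72 × 9.44 × 0.6 = 175.94 kPa.
q_ult = 536.93 + 144.29 + 175.94 = 857.15 kPa.
Net ultimate: q_net = 857.15 − 15.03 = 842.12 kPa.
q_all(net) = 842.12 / 3 = 280.71 kPa.

q_all(net) ≈ 280 kPa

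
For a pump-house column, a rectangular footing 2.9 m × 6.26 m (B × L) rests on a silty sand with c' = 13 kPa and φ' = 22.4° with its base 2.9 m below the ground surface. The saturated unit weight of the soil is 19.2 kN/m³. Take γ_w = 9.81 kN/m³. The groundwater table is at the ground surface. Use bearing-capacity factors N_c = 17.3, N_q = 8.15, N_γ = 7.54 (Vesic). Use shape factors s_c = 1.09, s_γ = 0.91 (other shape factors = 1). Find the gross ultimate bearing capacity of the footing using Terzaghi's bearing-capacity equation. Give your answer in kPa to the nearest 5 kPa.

q_ult ≈ 560 kPa

γ' = 19.2 − 9.81 = 9.39 kN/m³ (submerged throughout). q = 9.39 × 2.9 = 27.231 kPa; the same γ' applies in the ½γBN_γ term.
c·N_c·s_c = 13 × 17.3 × 1.09 = 245.14 kPa
q·N_q = 27.231 × 8.15 = 221.93 kPa
0.5·γ·B·N_γ·s_γ = 0.5 × 9.39 × 2.9 × 7.54 × 0.91 = 93.421 kPa
q_ult = 245.14 + 221.93 + 93.421 = 560.5 kPa.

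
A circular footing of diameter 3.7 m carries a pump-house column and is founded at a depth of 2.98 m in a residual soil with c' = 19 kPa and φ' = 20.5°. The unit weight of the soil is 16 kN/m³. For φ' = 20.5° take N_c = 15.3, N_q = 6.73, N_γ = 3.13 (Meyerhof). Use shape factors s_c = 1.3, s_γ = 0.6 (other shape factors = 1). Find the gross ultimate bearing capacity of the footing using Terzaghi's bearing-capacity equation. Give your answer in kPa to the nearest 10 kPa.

Effective surcharge at the founding depth q = γ·D_f = 16 × 2.98 = 47.68 kPa.
q_ult = c·N_c·s_c + q·N_q + 0.5·γ·B·N_γ·s_γ
     = 19 × 15.3 × 1.3 + 47.68 × 6.73 + 0.5 × 16 × 3.7 × 3.13 × 0.6
     = 377.91 + 320.89 + 55.589 = 754.39 kPa.

q_ult ≈ 750 kPa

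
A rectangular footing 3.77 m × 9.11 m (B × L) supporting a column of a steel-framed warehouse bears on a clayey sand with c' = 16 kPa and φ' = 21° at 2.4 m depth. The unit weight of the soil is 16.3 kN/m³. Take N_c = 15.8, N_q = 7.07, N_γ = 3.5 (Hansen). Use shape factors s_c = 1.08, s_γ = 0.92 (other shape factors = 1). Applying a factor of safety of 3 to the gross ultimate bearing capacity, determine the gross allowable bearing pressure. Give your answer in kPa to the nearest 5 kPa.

q_all ≈ 215 kPa

Effective surcharge at the founding depth q = γ·D_f = 16.3 × 2.4 = 39.12 kPa.
q_ult = c·N_c·s_c + q·N_q + 0.5·γ·B·N_γ·s_γ
     = 16 × 15.8 × 1.08 + 39.12 × 7.07 + 0.5 × 16.3 × 3.77 × 3.5 × 0.92
     = 273.02 + 276.58 + 98.936 = 648.54 kPa.
q_all = q_ult / FS = 648.54 / 3 = 216.18 kPa.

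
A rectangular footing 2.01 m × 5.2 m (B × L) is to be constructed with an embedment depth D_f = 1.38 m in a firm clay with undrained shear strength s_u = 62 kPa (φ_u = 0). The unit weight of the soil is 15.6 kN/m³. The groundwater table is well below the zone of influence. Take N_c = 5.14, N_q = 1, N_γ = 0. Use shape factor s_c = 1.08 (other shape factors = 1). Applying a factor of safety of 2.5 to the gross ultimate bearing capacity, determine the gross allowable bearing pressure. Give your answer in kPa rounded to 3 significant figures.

q_all ≈ 146 kPa

Effective surcharge at the founding depth q = γ·D_f = 15.6 × 1.38 = 21.528 kPa.
q_ult = c·N_c·s_c + q·N_q
     = 62 × 5.14 × 1.08 + 21.528 × 1
     = 344.17 + 21.528 = 365.7 kPa.
q_all = q_ult / FS = 365.7 / 2.5 = 146.28 kPa.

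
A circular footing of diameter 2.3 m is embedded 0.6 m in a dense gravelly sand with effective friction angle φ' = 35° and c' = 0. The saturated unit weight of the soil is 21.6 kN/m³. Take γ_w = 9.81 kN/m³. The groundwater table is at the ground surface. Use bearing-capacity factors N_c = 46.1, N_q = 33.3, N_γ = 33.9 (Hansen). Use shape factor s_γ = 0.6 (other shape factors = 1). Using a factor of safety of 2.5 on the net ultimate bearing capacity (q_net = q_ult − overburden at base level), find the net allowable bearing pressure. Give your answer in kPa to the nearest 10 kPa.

q_all(net) ≈ 200 kPa

γ' = 21.6 − 9.81 = 11.79 kN/m³ (submerged throughout). q = 11.79 × 0.6 = 7.074 kPa; the same γ' applies in the ½γBN_γ term.
q·N_q = 7.074 × 33.3 = 235.56 kPa
0.5·γ·B·N_γ·s_γ = 0.5 × 11.79 × 2.3 × 33.9 × 0.6 = 275.78 kPa
q_ult = 235.56 + 275.78 = 511.34 kPa.
q_net = 511.34 − 7.074 = 504.27 kPa.
q_all(net) = 504.27 / 2.5 = 201.71 kPa.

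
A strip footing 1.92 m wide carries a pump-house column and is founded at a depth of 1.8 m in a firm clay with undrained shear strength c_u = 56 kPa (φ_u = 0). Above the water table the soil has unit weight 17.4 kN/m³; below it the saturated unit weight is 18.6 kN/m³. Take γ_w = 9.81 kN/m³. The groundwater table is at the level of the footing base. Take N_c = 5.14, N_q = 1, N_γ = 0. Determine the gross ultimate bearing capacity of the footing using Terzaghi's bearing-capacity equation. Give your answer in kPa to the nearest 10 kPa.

q_ult ≈ 320 kPa

q = γ·D_f = 17.4 × 1.8 = 31.32 kPa.
c·N_c = 56 × 5.14 = 287.84 kPa
q·N_q = 31.32 × 1 = 31.32 kPa
q_ult = 287.84 + 31.32 = 319.16 kPa.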